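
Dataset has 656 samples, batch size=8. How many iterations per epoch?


Iterations per epoch = dataset_size / batch_size
= 656 / 8
= 82

82


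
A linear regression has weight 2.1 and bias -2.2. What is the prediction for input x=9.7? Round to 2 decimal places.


y = 2.1 * 9.7 + (-2.2)
= 20.37 + (-2.2)
= 18.17

18.17


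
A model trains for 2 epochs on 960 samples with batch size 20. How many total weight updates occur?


Iterations per epoch = 960 / 20 = 48
Total updates = iterations_per_epoch * epochs
= 48 * 2
= 96

96


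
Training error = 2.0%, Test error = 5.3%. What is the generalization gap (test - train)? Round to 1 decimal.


Generalization gap = test_error - train_error
= 5.3 - 2.0
= 3.3%
A moderate gap.

3.3


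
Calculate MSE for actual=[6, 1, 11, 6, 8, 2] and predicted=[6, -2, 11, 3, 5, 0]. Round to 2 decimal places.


Differences: [0, 3, 0, 3, 3, 2]
Squared errors: [0, 9, 0, 9, 9, 4]
Sum of squared errors = 31
MSE = 31 / 6 = 5.17

5.17


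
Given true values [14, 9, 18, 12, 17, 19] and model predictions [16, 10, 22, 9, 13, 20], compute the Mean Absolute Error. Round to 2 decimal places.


Absolute errors: [2, 1, 4, 3, 4, 1]
Sum of absolute errors = 15
MAE = 15 / 6 = 2.50

2.50


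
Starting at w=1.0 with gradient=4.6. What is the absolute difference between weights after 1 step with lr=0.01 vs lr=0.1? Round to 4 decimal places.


With lr=0.01: w_new = 1.0 - 0.01 * 4.6 = 0.954
With lr=0.1: w_new = 1.0 - 0.1 * 4.6 = 0.54
Absolute difference = |0.954 - 0.54|
= 0.4140

0.4140


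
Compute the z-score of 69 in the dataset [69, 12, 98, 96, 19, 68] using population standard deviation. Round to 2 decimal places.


Mean = (69 + 12 + 98 + 96 + 19 + 68) / 6 = 60.3333
Variance = sum((x_i - mean)^2) / n = 1144.8889
Std = sqrt(1144.8889) = 33.8362
Z = (x - mean) / std
= (69 - 60.3333) / 33.8362
= 8.6667 / 33.8362
= 0.26

0.26


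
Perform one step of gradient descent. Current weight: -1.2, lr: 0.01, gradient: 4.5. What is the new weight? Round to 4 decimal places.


w_new = w_old - lr * gradient
= -1.2 - 0.01 * 4.5
= -1.2 - (0.045)
= -1.2450

-1.2450


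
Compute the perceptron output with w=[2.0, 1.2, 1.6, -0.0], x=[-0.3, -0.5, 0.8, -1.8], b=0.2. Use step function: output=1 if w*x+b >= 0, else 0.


z = w . x + b
= 2.0*-0.3 + 1.2*-0.5 + 1.6*0.8 + -0.0*-1.8 + 0.2
= -0.6 + -0.6 + 1.28 + 0.0 + 0.2
= 0.08 + 0.2
= 0.28
Since z = 0.28 >= 0, output = 1

1


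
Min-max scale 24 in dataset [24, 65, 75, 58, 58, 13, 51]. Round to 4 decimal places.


Min = 13, Max = 75
Range = 75 - 13 = 62
Scaled = (x - min) / (max - min)
= (24 - 13) / 62
= 11 / 62
= 0.1774

0.1774


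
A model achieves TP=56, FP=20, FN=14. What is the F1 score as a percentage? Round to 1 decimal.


Precision = TP / (TP + FP) = 56 / 76 = 0.7368
Recall = TP / (TP + FN) = 56 / 70 = 0.8
F1 = 2 * P * R / (P + R)
= 2 * 0.7368 * 0.8 / (0.7368 + 0.8)
= 1.1789 / 1.5368
= 0.7671
As percentage: 76.7%

76.7


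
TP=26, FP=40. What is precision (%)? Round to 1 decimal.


Precision = TP / (TP + FP) * 100
= 26 / (26 + 40)
= 26 / 66
= 0.3939
= 39.4%

39.4


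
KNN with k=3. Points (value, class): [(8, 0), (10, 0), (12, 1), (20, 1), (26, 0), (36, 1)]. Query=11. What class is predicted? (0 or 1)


Distances from query 11:
Point 10 (class 0): distance = 1
Point 12 (class 1): distance = 1
Point 8 (class 0): distance = 3
K=3 nearest neighbors: classes = [0, 1, 0]
Votes for class 1: 1 / 3
Majority vote => class 0

0


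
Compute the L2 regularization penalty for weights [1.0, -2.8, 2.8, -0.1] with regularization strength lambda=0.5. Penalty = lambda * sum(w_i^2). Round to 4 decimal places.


Squaring each weight:
1.0^2 = 1.0
(-2.8)^2 = 7.84
2.8^2 = 7.84
(-0.1)^2 = 0.01
Sum of squares = 16.69
Penalty = 0.5 * 16.69 = 8.3450

8.3450


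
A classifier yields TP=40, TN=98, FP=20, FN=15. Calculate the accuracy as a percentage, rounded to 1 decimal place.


Accuracy = (TP + TN) / (TP + TN + FP + FN) * 100
= (40 + 98) / (40 + 98 + 20 + 15)
= 138 / 173
= 0.7977
= 79.8%

79.8


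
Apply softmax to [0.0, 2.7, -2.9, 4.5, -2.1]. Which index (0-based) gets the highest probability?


Softmax is a monotonic transformation, so it preserves the argmax.
We need to find the index of the maximum logit.
Index 0: 0.0
Index 1: 2.7
Index 2: -2.9
Index 3: 4.5
Index 4: -2.1
Maximum logit = 4.5 at index 3

3


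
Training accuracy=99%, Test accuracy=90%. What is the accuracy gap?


Gap = train_accuracy - test_accuracy
= 99 - 90
= 9%
This moderate gap may indicate mild overfitting.

9


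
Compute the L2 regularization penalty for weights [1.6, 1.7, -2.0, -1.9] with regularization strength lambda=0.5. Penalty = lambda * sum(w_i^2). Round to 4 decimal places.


Squaring each weight:
1.6^2 = 2.56
1.7^2 = 2.89
(-2.0)^2 = 4.0
(-1.9)^2 = 3.61
Sum of squares = 13.06
Penalty = 0.5 * 13.06 = 6.5300

6.5300


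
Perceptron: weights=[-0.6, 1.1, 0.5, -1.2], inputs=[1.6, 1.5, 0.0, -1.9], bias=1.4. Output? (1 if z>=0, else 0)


z = w . x + b
= -0.6*1.6 + 1.1*1.5 + 0.5*0.0 + -1.2*-1.9 + 1.4
= -0.96 + 1.65 + 0.0 + 2.28 + 1.4
= 2.97 + 1.4
= 4.37
Since z = 4.37 >= 0, output = 1

1


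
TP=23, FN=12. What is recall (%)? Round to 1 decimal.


Recall = TP / (TP + FN) * 100
= 23 / (23 + 12)
= 23 / 35
= 0.6571
= 65.7%

65.7


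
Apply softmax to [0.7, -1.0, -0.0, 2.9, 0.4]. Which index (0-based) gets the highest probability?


Softmax is a monotonic transformation, so it preserves the argmax.
We need to find the index of the maximum logit.
Index 0: 0.7
Index 1: -1.0
Index 2: -0.0
Index 3: 2.9
Index 4: 0.4
Maximum logit = 2.9 at index 3

3


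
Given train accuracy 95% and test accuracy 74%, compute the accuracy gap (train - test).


Gap = train_accuracy - test_accuracy
= 95 - 74
= 21%
This large gap strongly indicates overfitting.

21


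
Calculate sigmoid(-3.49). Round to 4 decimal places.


sigmoid(z) = 1 / (1 + exp(-z))
exp(-(-3.49)) = exp(3.49) = 32.7859
1 + 32.7859 = 33.7859
1 / 33.7859 = 0.0296

0.0296


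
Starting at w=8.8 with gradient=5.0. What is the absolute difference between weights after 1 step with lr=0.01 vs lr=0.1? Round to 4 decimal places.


With lr=0.01: w_new = 8.8 - 0.01 * 5.0 = 8.75
With lr=0.1: w_new = 8.8 - 0.1 * 5.0 = 8.3
Absolute difference = |8.75 - 8.3|
= 0.4500

0.4500


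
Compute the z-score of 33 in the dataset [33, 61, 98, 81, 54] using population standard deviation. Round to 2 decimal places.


Mean = (33 + 61 + 98 + 81 + 54) / 5 = 65.4
Variance = sum((x_i - mean)^2) / n = 501.04
Std = sqrt(501.04) = 22.3839
Z = (x - mean) / std
= (33 - 65.4) / 22.3839
= -32.4 / 22.3839
= -1.45

-1.45


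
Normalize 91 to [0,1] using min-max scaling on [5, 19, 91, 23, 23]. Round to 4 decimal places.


Min = 5, Max = 91
Range = 91 - 5 = 86
Scaled = (x - min) / (max - min)
= (91 - 5) / 86
= 86 / 86
= 1.0000

1.0000


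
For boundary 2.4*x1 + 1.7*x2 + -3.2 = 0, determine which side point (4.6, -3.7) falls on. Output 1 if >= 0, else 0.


Compute 2.4 * 4.6 + 1.7 * -3.7 + -3.2
= 11.04 + -6.29 + -3.2
= 1.55
Since 1.55 >= 0, the point is on the positive side.

1


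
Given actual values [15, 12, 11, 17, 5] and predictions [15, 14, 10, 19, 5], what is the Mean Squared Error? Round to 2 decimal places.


Differences: [0, -2, 1, -2, 0]
Squared errors: [0, 4, 1, 4, 0]
Sum of squared errors = 9
MSE = 9 / 5 = 1.80

1.80


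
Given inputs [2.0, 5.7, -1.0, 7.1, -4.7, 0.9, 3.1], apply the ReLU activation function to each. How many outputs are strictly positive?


ReLU(x) = max(0, x) for each element:
ReLU(2.0) = 2.0
ReLU(5.7) = 5.7
ReLU(-1.0) = 0
ReLU(7.1) = 7.1
ReLU(-4.7) = 0
ReLU(0.9) = 0.9
ReLU(3.1) = 3.1
Active neurons (>0): 5

5


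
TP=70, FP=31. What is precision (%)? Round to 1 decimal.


Precision = TP / (TP + FP) * 100
= 70 / (70 + 31)
= 70 / 101
= 0.6931
= 69.3%

69.3


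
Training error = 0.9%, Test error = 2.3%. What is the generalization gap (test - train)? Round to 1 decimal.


Generalization gap = test_error - train_error
= 2.3 - 0.9
= 1.4%
A small gap suggests good generalization.

1.4


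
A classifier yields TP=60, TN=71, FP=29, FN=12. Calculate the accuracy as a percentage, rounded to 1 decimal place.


Accuracy = (TP + TN) / (TP + TN + FP + FN) * 100
= (60 + 71) / (60 + 71 + 29 + 12)
= 131 / 172
= 0.7616
= 76.2%

76.2


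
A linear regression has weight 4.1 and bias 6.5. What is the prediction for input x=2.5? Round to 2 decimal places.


y = 4.1 * 2.5 + (6.5)
= 10.25 + (6.5)
= 16.75

16.75


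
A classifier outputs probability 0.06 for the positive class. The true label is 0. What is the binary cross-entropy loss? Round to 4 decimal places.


For y=0: Loss = -log(1-p)
= -log(1 - 0.06)
= -log(0.94)
= -(-0.0619)
= 0.0619

0.0619


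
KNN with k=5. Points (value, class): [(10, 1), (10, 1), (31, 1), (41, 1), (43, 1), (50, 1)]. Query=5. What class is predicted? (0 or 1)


Distances from query 5:
Point 10 (class 1): distance = 5
Point 10 (class 1): distance = 5
Point 31 (class 1): distance = 26
Point 41 (class 1): distance = 36
Point 43 (class 1): distance = 38
K=5 nearest neighbors: classes = [1, 1, 1, 1, 1]
Votes for class 1: 5 / 5
Majority vote => class 1

1


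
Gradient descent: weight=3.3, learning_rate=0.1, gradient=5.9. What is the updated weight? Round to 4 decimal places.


w_new = w_old - lr * gradient
= 3.3 - 0.1 * 5.9
= 3.3 - (0.59)
= 2.7100

2.7100


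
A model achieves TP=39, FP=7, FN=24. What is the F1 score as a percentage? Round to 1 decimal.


Precision = TP / (TP + FP) = 39 / 46 = 0.8478
Recall = TP / (TP + FN) = 39 / 63 = 0.619
F1 = 2 * P * R / (P + R)
= 2 * 0.8478 * 0.619 / (0.8478 + 0.619)
= 1.0497 / 1.4669
= 0.7156
As percentage: 71.6%

71.6


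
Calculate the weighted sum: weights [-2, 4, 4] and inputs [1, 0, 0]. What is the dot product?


Element-wise products:
-2 * 1 = -2
4 * 0 = 0
4 * 0 = 0
Sum = -2 + 0 + 0
= -2

-2


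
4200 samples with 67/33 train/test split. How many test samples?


Train samples = 4200 * 67% = 2814
Test samples = 4200 - 2814
= 1386

1386


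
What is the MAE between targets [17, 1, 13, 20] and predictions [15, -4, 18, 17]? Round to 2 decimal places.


Absolute errors: [2, 5, 5, 3]
Sum of absolute errors = 15
MAE = 15 / 4 = 3.75

3.75


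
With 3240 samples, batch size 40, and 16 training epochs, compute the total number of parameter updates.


Iterations per epoch = 3240 / 40 = 81
Total updates = iterations_per_epoch * epochs
= 81 * 16
= 1296

1296


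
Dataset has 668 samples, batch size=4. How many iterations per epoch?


Iterations per epoch = dataset_size / batch_size
= 668 / 4
= 167

167


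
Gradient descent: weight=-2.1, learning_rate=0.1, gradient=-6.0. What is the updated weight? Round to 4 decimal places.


w_new = w_old - lr * gradient
= -2.1 - 0.1 * -6.0
= -2.1 - (-0.6)
= -1.5000

-1.5000


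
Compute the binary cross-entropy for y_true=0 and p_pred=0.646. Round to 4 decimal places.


For y=0: Loss = -log(1-p)
= -log(1 - 0.646)
= -log(0.354)
= -(-1.0385)
= 1.0385

1.0385


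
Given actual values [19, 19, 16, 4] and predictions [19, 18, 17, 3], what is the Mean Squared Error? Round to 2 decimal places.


Differences: [0, 1, -1, 1]
Squared errors: [0, 1, 1, 1]
Sum of squared errors = 3
MSE = 3 / 4 = 0.75

0.75


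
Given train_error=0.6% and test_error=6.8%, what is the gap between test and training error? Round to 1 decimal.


Generalization gap = test_error - train_error
= 6.8 - 0.6
= 6.2%
A moderate gap.

6.2


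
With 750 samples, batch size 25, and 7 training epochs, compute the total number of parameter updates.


Iterations per epoch = 750 / 25 = 30
Total updates = iterations_per_epoch * epochs
= 30 * 7
= 210

210


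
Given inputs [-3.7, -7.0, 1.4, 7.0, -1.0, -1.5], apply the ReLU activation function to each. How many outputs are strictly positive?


ReLU(x) = max(0, x) for each element:
ReLU(-3.7) = 0
ReLU(-7.0) = 0
ReLU(1.4) = 1.4
ReLU(7.0) = 7.0
ReLU(-1.0) = 0
ReLU(-1.5) = 0
Active neurons (>0): 2

2


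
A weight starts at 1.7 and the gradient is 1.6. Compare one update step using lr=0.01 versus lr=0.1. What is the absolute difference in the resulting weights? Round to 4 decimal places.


With lr=0.01: w_new = 1.7 - 0.01 * 1.6 = 1.684
With lr=0.1: w_new = 1.7 - 0.1 * 1.6 = 1.54
Absolute difference = |1.684 - 1.54|
= 0.1440

0.1440


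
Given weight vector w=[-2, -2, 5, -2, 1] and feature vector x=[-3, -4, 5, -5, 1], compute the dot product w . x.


Element-wise products:
-2 * -3 = 6
-2 * -4 = 8
5 * 5 = 25
-2 * -5 = 10
1 * 1 = 1
Sum = 6 + 8 + 25 + 10 + 1
= 50

50


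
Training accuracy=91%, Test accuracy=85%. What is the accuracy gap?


Gap = train_accuracy - test_accuracy
= 91 - 85
= 6%
This moderate gap may indicate mild overfitting.

6


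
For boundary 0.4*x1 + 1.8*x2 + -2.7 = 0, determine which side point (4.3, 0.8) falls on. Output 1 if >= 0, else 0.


Compute 0.4 * 4.3 + 1.8 * 0.8 + -2.7
= 1.72 + 1.44 + -2.7
= 0.46
Since 0.46 >= 0, the point is on the positive side.

1


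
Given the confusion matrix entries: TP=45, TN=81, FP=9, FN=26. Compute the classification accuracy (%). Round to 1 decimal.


Accuracy = (TP + TN) / (TP + TN + FP + FN) * 100
= (45 + 81) / (45 + 81 + 9 + 26)
= 126 / 161
= 0.7826
= 78.3%

78.3


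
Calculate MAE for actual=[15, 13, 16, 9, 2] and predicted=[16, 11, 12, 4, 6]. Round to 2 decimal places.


Absolute errors: [1, 2, 4, 5, 4]
Sum of absolute errors = 16
MAE = 16 / 5 = 3.20

3.20


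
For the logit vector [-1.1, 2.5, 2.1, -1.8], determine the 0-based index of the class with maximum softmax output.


Softmax is a monotonic transformation, so it preserves the argmax.
We need to find the index of the maximum logit.
Index 0: -1.1
Index 1: 2.5
Index 2: 2.1
Index 3: -1.8
Maximum logit = 2.5 at index 1

1


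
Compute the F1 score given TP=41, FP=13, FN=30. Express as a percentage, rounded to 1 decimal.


Precision = TP / (TP + FP) = 41 / 54 = 0.7593
Recall = TP / (TP + FN) = 41 / 71 = 0.5775
F1 = 2 * P * R / (P + R)
= 2 * 0.7593 * 0.5775 / (0.7593 + 0.5775)
= 0.8769 / 1.3367
= 0.656
As percentage: 65.6%

65.6


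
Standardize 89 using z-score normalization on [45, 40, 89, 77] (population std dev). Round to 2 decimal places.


Mean = (45 + 40 + 89 + 77) / 4 = 62.75
Variance = sum((x_i - mean)^2) / n = 431.1875
Std = sqrt(431.1875) = 20.7651
Z = (x - mean) / std
= (89 - 62.75) / 20.7651
= 26.25 / 20.7651
= 1.26

1.26


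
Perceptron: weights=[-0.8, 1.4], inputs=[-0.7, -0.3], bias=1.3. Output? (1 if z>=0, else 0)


z = w . x + b
= -0.8*-0.7 + 1.4*-0.3 + 1.3
= 0.56 + -0.42 + 1.3
= 0.14 + 1.3
= 1.44
Since z = 1.44 >= 0, output = 1

1


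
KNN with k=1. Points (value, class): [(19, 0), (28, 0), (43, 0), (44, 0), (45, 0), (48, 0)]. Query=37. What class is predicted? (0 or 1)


Distances from query 37:
Point 43 (class 0): distance = 6
K=1 nearest neighbors: classes = [0]
Votes for class 1: 0 / 1
Majority vote => class 0

0


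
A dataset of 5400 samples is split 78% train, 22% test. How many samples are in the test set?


Train samples = 5400 * 78% = 4212
Test samples = 5400 - 4212
= 1188

1188


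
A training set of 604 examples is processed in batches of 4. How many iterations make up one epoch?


Iterations per epoch = dataset_size / batch_size
= 604 / 4
= 151

151


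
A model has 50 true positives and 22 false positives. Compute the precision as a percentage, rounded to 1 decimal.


Precision = TP / (TP + FP) * 100
= 50 / (50 + 22)
= 50 / 72
= 0.6944
= 69.4%

69.4


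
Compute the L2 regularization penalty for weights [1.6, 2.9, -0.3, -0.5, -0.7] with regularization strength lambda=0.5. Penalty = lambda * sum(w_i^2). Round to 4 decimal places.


Squaring each weight:
1.6^2 = 2.56
2.9^2 = 8.41
(-0.3)^2 = 0.09
(-0.5)^2 = 0.25
(-0.7)^2 = 0.49
Sum of squares = 11.8
Penalty = 0.5 * 11.8 = 5.9000

5.9000


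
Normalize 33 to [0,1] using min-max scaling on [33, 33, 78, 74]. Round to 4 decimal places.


Min = 33, Max = 78
Range = 78 - 33 = 45
Scaled = (x - min) / (max - min)
= (33 - 33) / 45
= 0 / 45
= 0.0000

0.0000


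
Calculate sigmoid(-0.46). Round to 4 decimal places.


sigmoid(z) = 1 / (1 + exp(-z))
exp(-(-0.46)) = exp(0.46) = 1.5841
1 + 1.5841 = 2.5841
1 / 2.5841 = 0.3870

0.3870


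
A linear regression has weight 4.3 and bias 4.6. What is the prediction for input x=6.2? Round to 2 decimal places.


y = 4.3 * 6.2 + (4.6)
= 26.66 + (4.6)
= 31.26

31.26


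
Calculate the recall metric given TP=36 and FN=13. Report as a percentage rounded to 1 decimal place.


Recall = TP / (TP + FN) * 100
= 36 / (36 + 13)
= 36 / 49
= 0.7347
= 73.5%

73.5


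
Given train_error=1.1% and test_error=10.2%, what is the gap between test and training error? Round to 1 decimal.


Generalization gap = test_error - train_error
= 10.2 - 1.1
= 9.1%
A moderate gap.

9.1


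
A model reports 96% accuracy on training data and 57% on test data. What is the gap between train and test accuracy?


Gap = train_accuracy - test_accuracy
= 96 - 57
= 39%
This large gap strongly indicates overfitting.

39


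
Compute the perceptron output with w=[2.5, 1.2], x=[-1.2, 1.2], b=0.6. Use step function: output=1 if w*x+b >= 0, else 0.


z = w . x + b
= 2.5*-1.2 + 1.2*1.2 + 0.6
= -3.0 + 1.44 + 0.6
= -1.56 + 0.6
= -0.96
Since z = -0.96 < 0, output = 0

0


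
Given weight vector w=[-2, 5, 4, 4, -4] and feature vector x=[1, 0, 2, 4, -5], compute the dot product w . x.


Element-wise products:
-2 * 1 = -2
5 * 0 = 0
4 * 2 = 8
4 * 4 = 16
-4 * -5 = 20
Sum = -2 + 0 + 8 + 16 + 20
= 42

42


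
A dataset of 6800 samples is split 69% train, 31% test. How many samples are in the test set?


Train samples = 6800 * 69% = 4692
Test samples = 6800 - 4692
= 2108

2108


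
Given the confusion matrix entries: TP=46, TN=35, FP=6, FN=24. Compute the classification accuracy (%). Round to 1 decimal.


Accuracy = (TP + TN) / (TP + TN + FP + FN) * 100
= (46 + 35) / (46 + 35 + 6 + 24)
= 81 / 111
= 0.7297
= 73.0%

73.0


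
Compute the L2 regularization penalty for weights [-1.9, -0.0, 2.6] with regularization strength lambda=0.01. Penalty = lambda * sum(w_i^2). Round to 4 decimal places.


Squaring each weight:
(-1.9)^2 = 3.61
(-0.0)^2 = 0.0
2.6^2 = 6.76
Sum of squares = 10.37
Penalty = 0.01 * 10.37 = 0.1037

0.1037


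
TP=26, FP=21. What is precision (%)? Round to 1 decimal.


Precision = TP / (TP + FP) * 100
= 26 / (26 + 21)
= 26 / 47
= 0.5532
= 55.3%

55.3


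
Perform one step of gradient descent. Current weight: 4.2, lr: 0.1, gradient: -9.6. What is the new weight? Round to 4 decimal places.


w_new = w_old - lr * gradient
= 4.2 - 0.1 * -9.6
= 4.2 - (-0.96)
= 5.1600

5.1600


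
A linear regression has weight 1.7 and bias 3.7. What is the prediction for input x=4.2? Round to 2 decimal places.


y = 1.7 * 4.2 + (3.7)
= 7.14 + (3.7)
= 10.84

10.84


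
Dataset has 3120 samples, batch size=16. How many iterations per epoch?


Iterations per epoch = dataset_size / batch_size
= 3120 / 16
= 195

195


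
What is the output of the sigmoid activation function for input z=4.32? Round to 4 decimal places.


sigmoid(z) = 1 / (1 + exp(-z))
exp(-(4.32)) = exp(-4.32) = 0.0133
1 + 0.0133 = 1.0133
1 / 1.0133 = 0.9869

0.9869


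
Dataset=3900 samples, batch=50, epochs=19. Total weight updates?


Iterations per epoch = 3900 / 50 = 78
Total updates = iterations_per_epoch * epochs
= 78 * 19
= 1482

1482


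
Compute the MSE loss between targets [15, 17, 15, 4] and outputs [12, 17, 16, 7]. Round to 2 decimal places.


Differences: [3, 0, -1, -3]
Squared errors: [9, 0, 1, 9]
Sum of squared errors = 19
MSE = 19 / 4 = 4.75

4.75


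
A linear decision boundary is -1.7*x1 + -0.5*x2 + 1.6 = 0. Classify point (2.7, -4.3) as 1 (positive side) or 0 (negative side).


Compute -1.7 * 2.7 + -0.5 * -4.3 + 1.6
= -4.59 + 2.15 + 1.6
= -0.84
Since -0.84 < 0, the point is on the negative side.

0


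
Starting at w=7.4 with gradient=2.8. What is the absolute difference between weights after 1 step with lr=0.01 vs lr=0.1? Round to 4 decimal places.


With lr=0.01: w_new = 7.4 - 0.01 * 2.8 = 7.372
With lr=0.1: w_new = 7.4 - 0.1 * 2.8 = 7.12
Absolute difference = |7.372 - 7.12|
= 0.2520

0.2520


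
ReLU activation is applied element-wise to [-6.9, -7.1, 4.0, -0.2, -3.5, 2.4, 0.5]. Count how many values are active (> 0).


ReLU(x) = max(0, x) for each element:
ReLU(-6.9) = 0
ReLU(-7.1) = 0
ReLU(4.0) = 4.0
ReLU(-0.2) = 0
ReLU(-3.5) = 0
ReLU(2.4) = 2.4
ReLU(0.5) = 0.5
Active neurons (>0): 3

3


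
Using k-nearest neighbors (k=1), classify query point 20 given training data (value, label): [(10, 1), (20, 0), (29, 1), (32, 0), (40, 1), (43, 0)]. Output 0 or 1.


Distances from query 20:
Point 20 (class 0): distance = 0
K=1 nearest neighbors: classes = [0]
Votes for class 1: 0 / 1
Majority vote => class 0

0


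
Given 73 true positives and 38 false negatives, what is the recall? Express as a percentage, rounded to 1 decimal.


Recall = TP / (TP + FN) * 100
= 73 / (73 + 38)
= 73 / 111
= 0.6577
= 65.8%

65.8


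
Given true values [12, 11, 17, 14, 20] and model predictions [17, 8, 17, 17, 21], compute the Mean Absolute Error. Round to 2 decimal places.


Absolute errors: [5, 3, 0, 3, 1]
Sum of absolute errors = 12
MAE = 12 / 5 = 2.40

2.40


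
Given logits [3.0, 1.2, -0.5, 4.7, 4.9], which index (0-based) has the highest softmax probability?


Softmax is a monotonic transformation, so it preserves the argmax.
We need to find the index of the maximum logit.
Index 0: 3.0
Index 1: 1.2
Index 2: -0.5
Index 3: 4.7
Index 4: 4.9
Maximum logit = 4.9 at index 4

4


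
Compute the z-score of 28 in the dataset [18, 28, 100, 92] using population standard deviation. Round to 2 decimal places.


Mean = (18 + 28 + 100 + 92) / 4 = 59.5
Variance = sum((x_i - mean)^2) / n = 1352.75
Std = sqrt(1352.75) = 36.7797
Z = (x - mean) / std
= (28 - 59.5) / 36.7797
= -31.5 / 36.7797
= -0.86

-0.86


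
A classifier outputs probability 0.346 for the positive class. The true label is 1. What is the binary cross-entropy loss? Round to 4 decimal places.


For y=1: Loss = -log(p)
= -log(0.346)
= -(-1.0613)
= 1.0613

1.0613


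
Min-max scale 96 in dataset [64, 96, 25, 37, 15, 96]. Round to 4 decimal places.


Min = 15, Max = 96
Range = 96 - 15 = 81
Scaled = (x - min) / (max - min)
= (96 - 15) / 81
= 81 / 81
= 1.0000

1.0000


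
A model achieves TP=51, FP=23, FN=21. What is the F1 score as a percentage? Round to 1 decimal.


Precision = TP / (TP + FP) = 51 / 74 = 0.6892
Recall = TP / (TP + FN) = 51 / 72 = 0.7083
F1 = 2 * P * R / (P + R)
= 2 * 0.6892 * 0.7083 / (0.6892 + 0.7083)
= 0.9764 / 1.3975
= 0.6986
As percentage: 69.9%

69.9


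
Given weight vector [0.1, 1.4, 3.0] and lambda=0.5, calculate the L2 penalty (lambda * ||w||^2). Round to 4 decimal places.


Squaring each weight:
0.1^2 = 0.01
1.4^2 = 1.96
3.0^2 = 9.0
Sum of squares = 10.97
Penalty = 0.5 * 10.97 = 5.4850

5.4850


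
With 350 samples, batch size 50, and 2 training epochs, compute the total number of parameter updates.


Iterations per epoch = 350 / 50 = 7
Total updates = iterations_per_epoch * epochs
= 7 * 2
= 14

14


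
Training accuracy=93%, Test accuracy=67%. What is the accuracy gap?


Gap = train_accuracy - test_accuracy
= 93 - 67
= 26%
This large gap strongly indicates overfitting.

26


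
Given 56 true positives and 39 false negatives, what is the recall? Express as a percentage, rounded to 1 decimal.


Recall = TP / (TP + FN) * 100
= 56 / (56 + 39)
= 56 / 95
= 0.5895
= 58.9%

58.9


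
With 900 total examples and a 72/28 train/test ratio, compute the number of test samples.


Train samples = 900 * 72% = 648
Test samples = 900 - 648
= 252

252


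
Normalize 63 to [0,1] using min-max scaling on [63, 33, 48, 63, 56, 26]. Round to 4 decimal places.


Min = 26, Max = 63
Range = 63 - 26 = 37
Scaled = (x - min) / (max - min)
= (63 - 26) / 37
= 37 / 37
= 1.0000

1.0000


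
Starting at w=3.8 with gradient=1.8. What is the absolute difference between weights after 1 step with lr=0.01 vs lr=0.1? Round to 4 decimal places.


With lr=0.01: w_new = 3.8 - 0.01 * 1.8 = 3.782
With lr=0.1: w_new = 3.8 - 0.1 * 1.8 = 3.62
Absolute difference = |3.782 - 3.62|
= 0.1620

0.1620


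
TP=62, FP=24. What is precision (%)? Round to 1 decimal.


Precision = TP / (TP + FP) * 100
= 62 / (62 + 24)
= 62 / 86
= 0.7209
= 72.1%

72.1


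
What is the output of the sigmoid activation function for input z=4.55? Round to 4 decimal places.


sigmoid(z) = 1 / (1 + exp(-z))
exp(-(4.55)) = exp(-4.55) = 0.0106
1 + 0.0106 = 1.0106
1 / 1.0106 = 0.9895

0.9895


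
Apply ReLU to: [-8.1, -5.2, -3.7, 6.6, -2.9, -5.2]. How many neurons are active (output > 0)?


ReLU(x) = max(0, x) for each element:
ReLU(-8.1) = 0
ReLU(-5.2) = 0
ReLU(-3.7) = 0
ReLU(6.6) = 6.6
ReLU(-2.9) = 0
ReLU(-5.2) = 0
Active neurons (>0): 1

1


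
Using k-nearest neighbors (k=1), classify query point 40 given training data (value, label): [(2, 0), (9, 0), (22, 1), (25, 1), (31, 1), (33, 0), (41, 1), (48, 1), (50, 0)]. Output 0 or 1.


Distances from query 40:
Point 41 (class 1): distance = 1
K=1 nearest neighbors: classes = [1]
Votes for class 1: 1 / 1
Majority vote => class 1

1


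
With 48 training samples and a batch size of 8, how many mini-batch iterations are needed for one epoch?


Iterations per epoch = dataset_size / batch_size
= 48 / 8
= 6

6


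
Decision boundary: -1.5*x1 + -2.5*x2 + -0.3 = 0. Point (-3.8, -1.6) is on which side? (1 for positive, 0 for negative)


Compute -1.5 * -3.8 + -2.5 * -1.6 + -0.3
= 5.7 + 4.0 + -0.3
= 9.4
Since 9.4 >= 0, the point is on the positive side.

1


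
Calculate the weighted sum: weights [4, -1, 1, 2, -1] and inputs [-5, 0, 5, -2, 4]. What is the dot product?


Element-wise products:
4 * -5 = -20
-1 * 0 = 0
1 * 5 = 5
2 * -2 = -4
-1 * 4 = -4
Sum = -20 + 0 + 5 + -4 + -4
= -23

-23


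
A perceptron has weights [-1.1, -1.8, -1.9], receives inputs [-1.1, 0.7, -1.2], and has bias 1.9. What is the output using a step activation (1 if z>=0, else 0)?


z = w . x + b
= -1.1*-1.1 + -1.8*0.7 + -1.9*-1.2 + 1.9
= 1.21 + -1.26 + 2.28 + 1.9
= 2.23 + 1.9
= 4.13
Since z = 4.13 >= 0, output = 1

1


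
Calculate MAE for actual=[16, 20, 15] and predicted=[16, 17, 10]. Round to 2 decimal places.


Absolute errors: [0, 3, 5]
Sum of absolute errors = 8
MAE = 8 / 3 = 2.67

2.67


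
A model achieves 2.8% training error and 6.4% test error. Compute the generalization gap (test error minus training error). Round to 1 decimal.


Generalization gap = test_error - train_error
= 6.4 - 2.8
= 3.6%
A moderate gap.

3.6


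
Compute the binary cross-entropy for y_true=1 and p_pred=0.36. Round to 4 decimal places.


For y=1: Loss = -log(p)
= -log(0.36)
= -(-1.0217)
= 1.0217

1.0217


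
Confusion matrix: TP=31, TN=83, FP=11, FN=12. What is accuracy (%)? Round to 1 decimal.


Accuracy = (TP + TN) / (TP + TN + FP + FN) * 100
= (31 + 83) / (31 + 83 + 11 + 12)
= 114 / 137
= 0.8321
= 83.2%

83.2


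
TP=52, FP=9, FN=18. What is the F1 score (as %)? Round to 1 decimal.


Precision = TP / (TP + FP) = 52 / 61 = 0.8525
Recall = TP / (TP + FN) = 52 / 70 = 0.7429
F1 = 2 * P * R / (P + R)
= 2 * 0.8525 * 0.7429 / (0.8525 + 0.7429)
= 1.2665 / 1.5953
= 0.7939
As percentage: 79.4%

79.4


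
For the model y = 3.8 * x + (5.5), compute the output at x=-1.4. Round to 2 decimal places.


y = 3.8 * -1.4 + (5.5)
= -5.32 + (5.5)
= 0.18

0.18


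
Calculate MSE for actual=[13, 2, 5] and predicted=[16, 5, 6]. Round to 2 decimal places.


Differences: [-3, -3, -1]
Squared errors: [9, 9, 1]
Sum of squared errors = 19
MSE = 19 / 3 = 6.33

6.33


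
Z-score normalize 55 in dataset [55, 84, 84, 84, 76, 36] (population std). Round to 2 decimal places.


Mean = (55 + 84 + 84 + 84 + 76 + 36) / 6 = 69.8333
Variance = sum((x_i - mean)^2) / n = 334.1389
Std = sqrt(334.1389) = 18.2795
Z = (x - mean) / std
= (55 - 69.8333) / 18.2795
= -14.8333 / 18.2795
= -0.81

-0.81


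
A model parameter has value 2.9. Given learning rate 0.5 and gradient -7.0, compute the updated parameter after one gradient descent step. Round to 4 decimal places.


w_new = w_old - lr * gradient
= 2.9 - 0.5 * -7.0
= 2.9 - (-3.5)
= 6.4000

6.4000


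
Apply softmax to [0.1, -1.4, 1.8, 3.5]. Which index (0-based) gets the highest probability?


Softmax is a monotonic transformation, so it preserves the argmax.
We need to find the index of the maximum logit.
Index 0: 0.1
Index 1: -1.4
Index 2: 1.8
Index 3: 3.5
Maximum logit = 3.5 at index 3

3


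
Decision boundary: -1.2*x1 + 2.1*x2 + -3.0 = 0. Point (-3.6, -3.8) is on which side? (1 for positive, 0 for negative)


Compute -1.2 * -3.6 + 2.1 * -3.8 + -3.0
= 4.32 + -7.98 + -3.0
= -6.66
Since -6.66 < 0, the point is on the negative side.

0


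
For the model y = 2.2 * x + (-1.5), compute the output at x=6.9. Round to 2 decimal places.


y = 2.2 * 6.9 + (-1.5)
= 15.18 + (-1.5)
= 13.68

13.68


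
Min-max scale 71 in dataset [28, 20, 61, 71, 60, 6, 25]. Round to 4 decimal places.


Min = 6, Max = 71
Range = 71 - 6 = 65
Scaled = (x - min) / (max - min)
= (71 - 6) / 65
= 65 / 65
= 1.0000

1.0000


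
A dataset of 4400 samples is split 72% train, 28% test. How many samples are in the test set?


Train samples = 4400 * 72% = 3168
Test samples = 4400 - 3168
= 1232

1232


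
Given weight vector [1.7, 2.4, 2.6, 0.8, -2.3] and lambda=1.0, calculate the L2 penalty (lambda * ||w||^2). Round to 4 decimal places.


Squaring each weight:
1.7^2 = 2.89
2.4^2 = 5.76
2.6^2 = 6.76
0.8^2 = 0.64
(-2.3)^2 = 5.29
Sum of squares = 21.34
Penalty = 1.0 * 21.34 = 21.3400

21.3400


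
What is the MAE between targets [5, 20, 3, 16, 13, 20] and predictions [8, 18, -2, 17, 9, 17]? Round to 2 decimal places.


Absolute errors: [3, 2, 5, 1, 4, 3]
Sum of absolute errors = 18
MAE = 18 / 6 = 3.00

3.00


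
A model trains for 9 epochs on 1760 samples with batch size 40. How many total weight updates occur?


Iterations per epoch = 1760 / 40 = 44
Total updates = iterations_per_epoch * epochs
= 44 * 9
= 396

396


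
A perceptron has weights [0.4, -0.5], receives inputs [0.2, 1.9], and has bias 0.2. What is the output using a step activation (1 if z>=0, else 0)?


z = w . x + b
= 0.4*0.2 + -0.5*1.9 + 0.2
= 0.08 + -0.95 + 0.2
= -0.87 + 0.2
= -0.67
Since z = -0.67 < 0, output = 0

0


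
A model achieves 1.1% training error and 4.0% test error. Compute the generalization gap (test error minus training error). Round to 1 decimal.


Generalization gap = test_error - train_error
= 4.0 - 1.1
= 2.9%
A moderate gap.

2.9


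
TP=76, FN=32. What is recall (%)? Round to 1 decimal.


Recall = TP / (TP + FN) * 100
= 76 / (76 + 32)
= 76 / 108
= 0.7037
= 70.4%

70.4


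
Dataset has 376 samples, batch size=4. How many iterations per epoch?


Iterations per epoch = dataset_size / batch_size
= 376 / 4
= 94

94


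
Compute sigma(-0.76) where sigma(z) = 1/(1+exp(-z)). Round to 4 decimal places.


sigmoid(z) = 1 / (1 + exp(-z))
exp(-(-0.76)) = exp(0.76) = 2.1383
1 + 2.1383 = 3.1383
1 / 3.1383 = 0.3186

0.3186


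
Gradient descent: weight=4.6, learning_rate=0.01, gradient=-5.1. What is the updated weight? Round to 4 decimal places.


w_new = w_old - lr * gradient
= 4.6 - 0.01 * -5.1
= 4.6 - (-0.051)
= 4.6510

4.6510


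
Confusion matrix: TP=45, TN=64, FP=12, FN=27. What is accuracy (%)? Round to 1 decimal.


Accuracy = (TP + TN) / (TP + TN + FP + FN) * 100
= (45 + 64) / (45 + 64 + 12 + 27)
= 109 / 148
= 0.7365
= 73.6%

73.6


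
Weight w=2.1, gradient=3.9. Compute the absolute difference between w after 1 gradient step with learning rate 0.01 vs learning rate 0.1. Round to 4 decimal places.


With lr=0.01: w_new = 2.1 - 0.01 * 3.9 = 2.061
With lr=0.1: w_new = 2.1 - 0.1 * 3.9 = 1.71
Absolute difference = |2.061 - 1.71|
= 0.3510

0.3510


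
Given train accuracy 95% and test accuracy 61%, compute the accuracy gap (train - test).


Gap = train_accuracy - test_accuracy
= 95 - 61
= 34%
This large gap strongly indicates overfitting.

34


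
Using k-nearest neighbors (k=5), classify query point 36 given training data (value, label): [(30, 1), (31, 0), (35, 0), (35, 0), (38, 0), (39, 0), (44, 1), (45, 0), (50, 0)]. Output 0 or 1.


Distances from query 36:
Point 35 (class 0): distance = 1
Point 35 (class 0): distance = 1
Point 38 (class 0): distance = 2
Point 39 (class 0): distance = 3
Point 31 (class 0): distance = 5
K=5 nearest neighbors: classes = [0, 0, 0, 0, 0]
Votes for class 1: 0 / 5
Majority vote => class 0

0


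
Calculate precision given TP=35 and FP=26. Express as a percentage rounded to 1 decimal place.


Precision = TP / (TP + FP) * 100
= 35 / (35 + 26)
= 35 / 61
= 0.5738
= 57.4%

57.4


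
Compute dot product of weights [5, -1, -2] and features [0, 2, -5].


Element-wise products:
5 * 0 = 0
-1 * 2 = -2
-2 * -5 = 10
Sum = 0 + -2 + 10
= 8

8


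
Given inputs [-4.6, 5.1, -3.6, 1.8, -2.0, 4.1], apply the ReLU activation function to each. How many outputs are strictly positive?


ReLU(x) = max(0, x) for each element:
ReLU(-4.6) = 0
ReLU(5.1) = 5.1
ReLU(-3.6) = 0
ReLU(1.8) = 1.8
ReLU(-2.0) = 0
ReLU(4.1) = 4.1
Active neurons (>0): 3

3


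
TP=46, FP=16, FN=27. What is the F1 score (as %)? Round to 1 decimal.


Precision = TP / (TP + FP) = 46 / 62 = 0.7419
Recall = TP / (TP + FN) = 46 / 73 = 0.6301
F1 = 2 * P * R / (P + R)
= 2 * 0.7419 * 0.6301 / (0.7419 + 0.6301)
= 0.935 / 1.3721
= 0.6815
As percentage: 68.1%

68.1


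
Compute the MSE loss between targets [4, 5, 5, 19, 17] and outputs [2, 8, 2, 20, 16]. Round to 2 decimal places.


Differences: [2, -3, 3, -1, 1]
Squared errors: [4, 9, 9, 1, 1]
Sum of squared errors = 24
MSE = 24 / 5 = 4.80

4.80


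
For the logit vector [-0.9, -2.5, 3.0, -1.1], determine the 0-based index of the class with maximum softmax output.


Softmax is a monotonic transformation, so it preserves the argmax.
We need to find the index of the maximum logit.
Index 0: -0.9
Index 1: -2.5
Index 2: 3.0
Index 3: -1.1
Maximum logit = 3.0 at index 2

2


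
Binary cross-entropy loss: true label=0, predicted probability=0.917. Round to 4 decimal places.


For y=0: Loss = -log(1-p)
= -log(1 - 0.917)
= -log(0.083)
= -(-2.4889)
= 2.4889

2.4889


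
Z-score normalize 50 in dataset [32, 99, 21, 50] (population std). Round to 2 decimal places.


Mean = (32 + 99 + 21 + 50) / 4 = 50.5
Variance = sum((x_i - mean)^2) / n = 891.25
Std = sqrt(891.25) = 29.8538
Z = (x - mean) / std
= (50 - 50.5) / 29.8538
= -0.5 / 29.8538
= -0.02

-0.02


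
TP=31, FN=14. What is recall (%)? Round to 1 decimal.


Recall = TP / (TP + FN) * 100
= 31 / (31 + 14)
= 31 / 45
= 0.6889
= 68.9%

68.9


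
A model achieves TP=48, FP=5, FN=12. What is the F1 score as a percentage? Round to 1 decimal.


Precision = TP / (TP + FP) = 48 / 53 = 0.9057
Recall = TP / (TP + FN) = 48 / 60 = 0.8
F1 = 2 * P * R / (P + R)
= 2 * 0.9057 * 0.8 / (0.9057 + 0.8)
= 1.4491 / 1.7057
= 0.8496
As percentage: 85.0%

85.0


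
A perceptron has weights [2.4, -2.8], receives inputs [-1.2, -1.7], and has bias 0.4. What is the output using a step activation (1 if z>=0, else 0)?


z = w . x + b
= 2.4*-1.2 + -2.8*-1.7 + 0.4
= -2.88 + 4.76 + 0.4
= 1.88 + 0.4
= 2.28
Since z = 2.28 >= 0, output = 1

1


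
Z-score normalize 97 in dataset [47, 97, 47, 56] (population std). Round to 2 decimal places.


Mean = (47 + 97 + 47 + 56) / 4 = 61.75
Variance = sum((x_i - mean)^2) / n = 427.6875
Std = sqrt(427.6875) = 20.6806
Z = (x - mean) / std
= (97 - 61.75) / 20.6806
= 35.25 / 20.6806
= 1.70

1.70


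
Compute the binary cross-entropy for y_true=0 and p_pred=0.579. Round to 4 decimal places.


For y=0: Loss = -log(1-p)
= -log(1 - 0.579)
= -log(0.421)
= -(-0.8651)
= 0.8651

0.8651


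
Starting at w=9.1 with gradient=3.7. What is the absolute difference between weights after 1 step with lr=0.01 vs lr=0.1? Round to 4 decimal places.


With lr=0.01: w_new = 9.1 - 0.01 * 3.7 = 9.063
With lr=0.1: w_new = 9.1 - 0.1 * 3.7 = 8.73
Absolute difference = |9.063 - 8.73|
= 0.3330

0.3330


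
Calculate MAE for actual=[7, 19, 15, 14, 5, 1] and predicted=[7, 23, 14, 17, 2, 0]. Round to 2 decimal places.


Absolute errors: [0, 4, 1, 3, 3, 1]
Sum of absolute errors = 12
MAE = 12 / 6 = 2.00

2.00


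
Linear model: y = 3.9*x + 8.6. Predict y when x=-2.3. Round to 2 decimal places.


y = 3.9 * -2.3 + (8.6)
= -8.97 + (8.6)
= -0.37

-0.37


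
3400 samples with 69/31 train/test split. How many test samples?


Train samples = 3400 * 69% = 2346
Test samples = 3400 - 2346
= 1054

1054


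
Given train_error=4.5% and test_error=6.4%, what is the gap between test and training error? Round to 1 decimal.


Generalization gap = test_error - train_error
= 6.4 - 4.5
= 1.9%
A small gap suggests good generalization.

1.9


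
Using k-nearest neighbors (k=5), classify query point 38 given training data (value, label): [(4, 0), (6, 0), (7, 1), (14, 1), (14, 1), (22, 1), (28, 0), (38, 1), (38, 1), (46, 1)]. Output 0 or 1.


Distances from query 38:
Point 38 (class 1): distance = 0
Point 38 (class 1): distance = 0
Point 46 (class 1): distance = 8
Point 28 (class 0): distance = 10
Point 22 (class 1): distance = 16
K=5 nearest neighbors: classes = [1, 1, 1, 0, 1]
Votes for class 1: 4 / 5
Majority vote => class 1

1


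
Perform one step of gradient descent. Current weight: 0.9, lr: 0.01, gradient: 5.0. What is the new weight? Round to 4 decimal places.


w_new = w_old - lr * gradient
= 0.9 - 0.01 * 5.0
= 0.9 - (0.05)
= 0.8500

0.8500


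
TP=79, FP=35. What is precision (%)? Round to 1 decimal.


Precision = TP / (TP + FP) * 100
= 79 / (79 + 35)
= 79 / 114
= 0.693
= 69.3%

69.3


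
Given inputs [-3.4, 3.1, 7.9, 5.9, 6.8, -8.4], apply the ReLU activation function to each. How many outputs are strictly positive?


ReLU(x) = max(0, x) for each element:
ReLU(-3.4) = 0
ReLU(3.1) = 3.1
ReLU(7.9) = 7.9
ReLU(5.9) = 5.9
ReLU(6.8) = 6.8
ReLU(-8.4) = 0
Active neurons (>0): 4

4


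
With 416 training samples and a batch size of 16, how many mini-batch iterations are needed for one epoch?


Iterations per epoch = dataset_size / batch_size
= 416 / 16
= 26

26


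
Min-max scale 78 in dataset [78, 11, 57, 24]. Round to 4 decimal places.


Min = 11, Max = 78
Range = 78 - 11 = 67
Scaled = (x - min) / (max - min)
= (78 - 11) / 67
= 67 / 67
= 1.0000

1.0000


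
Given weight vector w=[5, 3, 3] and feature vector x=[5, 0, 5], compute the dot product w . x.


Element-wise products:
5 * 5 = 25
3 * 0 = 0
3 * 5 = 15
Sum = 25 + 0 + 15
= 40

40


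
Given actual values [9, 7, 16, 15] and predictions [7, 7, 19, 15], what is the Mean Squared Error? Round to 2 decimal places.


Differences: [2, 0, -3, 0]
Squared errors: [4, 0, 9, 0]
Sum of squared errors = 13
MSE = 13 / 4 = 3.25

3.25


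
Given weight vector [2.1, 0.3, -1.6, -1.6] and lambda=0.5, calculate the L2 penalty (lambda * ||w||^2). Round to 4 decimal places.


Squaring each weight:
2.1^2 = 4.41
0.3^2 = 0.09
(-1.6)^2 = 2.56
(-1.6)^2 = 2.56
Sum of squares = 9.62
Penalty = 0.5 * 9.62 = 4.8100

4.8100


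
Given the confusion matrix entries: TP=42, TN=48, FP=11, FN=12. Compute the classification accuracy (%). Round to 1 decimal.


Accuracy = (TP + TN) / (TP + TN + FP + FN) * 100
= (42 + 48) / (42 + 48 + 11 + 12)
= 90 / 113
= 0.7965
= 79.6%

79.6


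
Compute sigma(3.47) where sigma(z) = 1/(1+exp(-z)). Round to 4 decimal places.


sigmoid(z) = 1 / (1 + exp(-z))
exp(-(3.47)) = exp(-3.47) = 0.0311
1 + 0.0311 = 1.0311
1 / 1.0311 = 0.9698

0.9698
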